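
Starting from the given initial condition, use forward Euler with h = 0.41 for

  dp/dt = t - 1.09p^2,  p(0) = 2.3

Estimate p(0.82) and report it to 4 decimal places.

0.1022

Euler: p_{n+1} = p_n + h·f(t_n, p_n).
t=0.000000, p=2.300000: f=-5.766100 → p ← 2.300000 + 0.41·(-5.766100) = -0.064101
t=0.410000, p=-0.064101: f=0.405521 → p ← -0.064101 + 0.41·0.405521 = 0.102163
p(0.82) ≈ 0.1022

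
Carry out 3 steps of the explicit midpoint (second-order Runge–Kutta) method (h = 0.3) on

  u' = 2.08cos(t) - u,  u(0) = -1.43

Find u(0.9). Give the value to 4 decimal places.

0.4305

Midpoint: k1 = f(t_n, u_n); k2 = f(t_n + h/2, u_n + (h/2)·k1); u_{n+1} = u_n + h·k2.
t=0.000000, u=-1.430000:
  k1 = f(0.000000, -1.430000) = 3.510000
  k2 = f(0.150000, -0.903500) = 2.960144
  u ← -1.430000 + 0.3·2.960144 = -0.541957
t=0.300000, u=-0.541957:
  k1 = f(0.300000, -0.541957) = 2.529057
  k2 = f(0.450000, -0.162598) = 2.035528
  u ← -0.541957 + 0.3·2.035528 = 0.068702
t=0.600000, u=0.068702:
  k1 = f(0.600000, 0.068702) = 1.647996
  k2 = f(0.750000, 0.315901) = 1.206012
  u ← 0.068702 + 0.3·1.206012 = 0.430505
u(0.9) ≈ 0.4305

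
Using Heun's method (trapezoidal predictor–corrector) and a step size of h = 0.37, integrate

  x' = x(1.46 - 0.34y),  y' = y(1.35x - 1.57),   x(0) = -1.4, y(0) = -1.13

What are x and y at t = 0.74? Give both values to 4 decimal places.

-4.1826, -0.7838

Heun on (x,y): k1 = f(t_n, state_n); k2 = f(t_n + h, state_n + h·k1); state_{n+1} = state_n + (h/2)·(k1 + k2).
0.000000: (-1.400000, -1.130000)
  k1 = (-2.581880, 3.909800)
  predictor → (-2.355296, 0.316626)
  k2 = (-3.185177, -1.503862)
  → (-2.466906, -0.684902)
0.370000: (-2.466906, -0.684902)
  k1 = (-4.176142, 3.356238)
  predictor → (-4.012078, 0.556907)
  k2 = (-5.097954, -3.890720)
  → (-4.182613, -0.783781)
(x(0.74), y(0.74)) ≈ (-4.1826, -0.7838)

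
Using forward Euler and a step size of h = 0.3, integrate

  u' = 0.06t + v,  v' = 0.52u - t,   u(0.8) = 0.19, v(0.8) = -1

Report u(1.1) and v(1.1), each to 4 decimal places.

-0.0956, -1.2104

Euler on (u,v): u_{n+1} = u_n + h·u', v_{n+1} = v_n + h·v'.
0.800000: (0.190000, -1.000000); f=(-0.952000, -0.701200) → (-0.095600, -1.210360)
(u(1.1), v(1.1)) ≈ (-0.0956, -1.2104)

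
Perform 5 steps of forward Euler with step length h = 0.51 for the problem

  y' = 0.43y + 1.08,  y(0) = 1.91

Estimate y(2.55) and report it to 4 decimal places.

9.4045

Euler: y_{n+1} = y_n + h·f(t_n, y_n).
t=0.000000, y=1.910000: f=1.901300 → y ← 1.910000 + 0.51·1.901300 = 2.879663
t=0.510000, y=2.879663: f=2.318255 → y ← 2.879663 + 0.51·2.318255 = 4.061973
t=1.020000, y=4.061973: f=2.826648 → y ← 4.061973 + 0.51·2.826648 = 5.503564
t=1.530000, y=5.503564: f=3.446532 → y ← 5.503564 + 0.51·3.446532 = 7.261295
t=2.040000, y=7.261295: f=4.202357 → y ← 7.261295 + 0.51·4.202357 = 9.404497
y(2.55) ≈ 9.4045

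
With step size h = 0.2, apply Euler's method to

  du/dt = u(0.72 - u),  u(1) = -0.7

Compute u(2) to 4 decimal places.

-3.9434

Euler: u_{n+1} = u_n + h·f(t_n, u_n).
t=1.000000, u=-0.700000: f=-0.994000 → u ← -0.700000 + 0.2·(-0.994000) = -0.898800
t=1.200000, u=-0.898800: f=-1.454977 → u ← -0.898800 + 0.2·(-1.454977) = -1.189795
t=1.400000, u=-1.189795: f=-2.272266 → u ← -1.189795 + 0.2·(-2.272266) = -1.644249
t=1.600000, u=-1.644249: f=-3.887413 → u ← -1.644249 + 0.2·(-3.887413) = -2.421731
t=1.800000, u=-2.421731: f=-7.608429 → u ← -2.421731 + 0.2·(-7.608429) = -3.943417
u(2) ≈ -3.9434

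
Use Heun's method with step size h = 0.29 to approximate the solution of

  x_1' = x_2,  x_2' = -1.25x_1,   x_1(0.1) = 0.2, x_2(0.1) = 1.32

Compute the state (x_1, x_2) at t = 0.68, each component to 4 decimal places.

Heun on (x_1,x_2): k1 = f(t_n, state_n); k2 = f(t_n + h, state_n + h·k1); state_{n+1} = state_n + (h/2)·(k1 + k2).
0.100000: (0.200000, 1.320000)
  k1 = (1.320000, -0.250000)
  predictor → (0.582800, 1.247500)
  k2 = (1.247500, -0.728500)
  → (0.572287, 1.178118)
0.390000: (0.572287, 1.178118)
  k1 = (1.178118, -0.715359)
  predictor → (0.913942, 0.970663)
  k2 = (0.970663, -1.142427)
  → (0.883861, 0.908738)
(x_1(0.68), x_2(0.68)) ≈ (0.8839, 0.9087)

0.8839, 0.9087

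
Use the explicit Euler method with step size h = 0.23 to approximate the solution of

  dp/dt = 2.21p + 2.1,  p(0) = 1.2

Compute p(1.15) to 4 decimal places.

Euler: p_{n+1} = p_n + h·f(t_n, p_n).
t=0.000000, p=1.200000: f=4.752000 → p ← 1.200000 + 0.23·4.752000 = 2.292960
t=0.230000, p=2.292960: f=7.167442 → p ← 2.292960 + 0.23·7.167442 = 3.941472
t=0.460000, p=3.941472: f=10.810652 → p ← 3.941472 + 0.23·10.810652 = 6.427922
t=0.690000, p=6.427922: f=16.305707 → p ← 6.427922 + 0.23·16.305707 = 10.178234
t=0.920000, p=10.178234: f=24.593897 → p ← 10.178234 + 0.23·24.593897 = 15.834830
p(1.15) ≈ 15.8348

15.8348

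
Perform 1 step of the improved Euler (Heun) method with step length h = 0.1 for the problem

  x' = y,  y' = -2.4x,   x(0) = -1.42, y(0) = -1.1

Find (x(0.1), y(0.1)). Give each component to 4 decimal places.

Heun on (x,y): k1 = f(t_n, state_n); k2 = f(t_n + h, state_n + h·k1); state_{n+1} = state_n + (h/2)·(k1 + k2).
0.000000: (-1.420000, -1.100000)
  k1 = (-1.100000, 3.408000)
  predictor → (-1.530000, -0.759200)
  k2 = (-0.759200, 3.672000)
  → (-1.512960, -0.746000)
(x(0.1), y(0.1)) ≈ (-1.5130, -0.7460)

-1.5130, -0.7460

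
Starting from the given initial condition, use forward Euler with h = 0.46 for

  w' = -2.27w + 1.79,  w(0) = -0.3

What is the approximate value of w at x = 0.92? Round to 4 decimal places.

0.7864

Euler: w_{n+1} = w_n + h·f(x_n, w_n).
x=0.000000, w=-0.300000: f=2.471000 → w ← -0.300000 + 0.46·2.471000 = 0.836660
x=0.460000, w=0.836660: f=-0.109218 → w ← 0.836660 + 0.46·(-0.109218) = 0.786420
w(0.92) ≈ 0.7864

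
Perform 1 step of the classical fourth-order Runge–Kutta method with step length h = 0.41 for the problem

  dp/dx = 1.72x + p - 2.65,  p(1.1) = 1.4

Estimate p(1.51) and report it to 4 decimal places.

1.8917

RK4: k1 = f(x_n, p_n); k2 = f(x_n + h/2, p_n + (h/2)·k1); k3 = f(x_n + h/2, p_n + (h/2)·k2); k4 = f(x_n + h, p_n + h·k3); p_{n+1} = p_n + (h/6)·(k1 + 2k2 + 2k3 + k4).
x=1.100000, p=1.400000:
  k1 = f(1.100000, 1.400000) = 0.642000
  k2 = f(1.305000, 1.531610) = 1.126210
  k3 = f(1.305000, 1.630873) = 1.225473
  k4 = f(1.510000, 1.902444) = 1.849644
  p ← 1.400000 + (0.41/6)·(k1 + 2k2 + 2k3 + k4) = 1.891659
p(1.51) ≈ 1.8917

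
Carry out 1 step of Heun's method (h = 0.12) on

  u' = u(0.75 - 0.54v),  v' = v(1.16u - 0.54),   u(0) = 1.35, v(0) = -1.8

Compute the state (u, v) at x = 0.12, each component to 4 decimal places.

Heun on (u,v): k1 = f(x_n, state_n); k2 = f(x_n + h, state_n + h·k1); state_{n+1} = state_n + (h/2)·(k1 + k2).
0.000000: (1.350000, -1.800000)
  k1 = (2.324700, -1.846800)
  predictor → (1.628964, -2.021616)
  k2 = (3.000018, -2.728369)
  → (1.669483, -2.074510)
(u(0.12), v(0.12)) ≈ (1.6695, -2.0745)

1.6695, -2.0745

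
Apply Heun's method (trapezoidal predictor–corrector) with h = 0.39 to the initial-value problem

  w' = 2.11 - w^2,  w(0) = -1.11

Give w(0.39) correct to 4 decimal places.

-0.6423

Heun: k1 = f(s_n, w_n); k2 = f(s_n + h, w_n + h·k1); w_{n+1} = w_n + (h/2)·(k1 + k2).
s=0.000000, w=-1.110000:
  k1 = f(0.000000, -1.110000) = 0.877900
  k2 = f(0.390000, -0.767619) = 1.520761
  w ← -1.110000 + (0.39/2)·(0.877900 + 1.520761) = -0.642261
w(0.39) ≈ -0.6423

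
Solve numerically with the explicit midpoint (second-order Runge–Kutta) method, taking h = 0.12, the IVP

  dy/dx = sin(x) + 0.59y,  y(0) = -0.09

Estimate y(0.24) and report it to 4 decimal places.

Midpoint: k1 = f(x_n, y_n); k2 = f(x_n + h/2, y_n + (h/2)·k1); y_{n+1} = y_n + h·k2.
x=0.000000, y=-0.090000:
  k1 = f(0.000000, -0.090000) = -0.053100
  k2 = f(0.060000, -0.093186) = 0.004984
  y ← -0.090000 + 0.12·0.004984 = -0.089402
x=0.120000, y=-0.089402:
  k1 = f(0.120000, -0.089402) = 0.066965
  k2 = f(0.180000, -0.085384) = 0.128653
  y ← -0.089402 + 0.12·0.128653 = -0.073964
y(0.24) ≈ -0.0740

-0.0740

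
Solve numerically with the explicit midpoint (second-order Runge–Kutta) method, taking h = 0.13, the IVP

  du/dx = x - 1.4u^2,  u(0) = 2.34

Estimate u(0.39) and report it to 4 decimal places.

Midpoint: k1 = f(x_n, u_n); k2 = f(x_n + h/2, u_n + (h/2)·k1); u_{n+1} = u_n + h·k2.
x=0.000000, u=2.340000:
  k1 = f(0.000000, 2.340000) = -7.665840
  k2 = f(0.065000, 1.841720) = -4.683708
  u ← 2.340000 + 0.13·(-4.683708) = 1.731118
x=0.130000, u=1.731118:
  k1 = f(0.130000, 1.731118) = -4.065477
  k2 = f(0.195000, 1.466862) = -2.817358
  u ← 1.731118 + 0.13·(-2.817358) = 1.364862
x=0.260000, u=1.364862:
  k1 = f(0.260000, 1.364862) = -2.347986
  k2 = f(0.325000, 1.212242) = -1.732344
  u ← 1.364862 + 0.13·(-1.732344) = 1.139657
u(0.39) ≈ 1.1397

1.1397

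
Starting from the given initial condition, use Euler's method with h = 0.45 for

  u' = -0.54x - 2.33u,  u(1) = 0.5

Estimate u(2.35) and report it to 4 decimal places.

Euler: u_{n+1} = u_n + h·f(x_n, u_n).
x=1.000000, u=0.500000: f=-1.705000 → u ← 0.500000 + 0.45·(-1.705000) = -0.267250
x=1.450000, u=-0.267250: f=-0.160307 → u ← -0.267250 + 0.45·(-0.160307) = -0.339388
x=1.900000, u=-0.339388: f=-0.235225 → u ← -0.339388 + 0.45·(-0.235225) = -0.445240
u(2.35) ≈ -0.4452

-0.4452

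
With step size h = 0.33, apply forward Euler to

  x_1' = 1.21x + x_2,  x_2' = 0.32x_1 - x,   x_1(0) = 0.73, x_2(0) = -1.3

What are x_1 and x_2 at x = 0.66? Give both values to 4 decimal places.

0.0292, -1.3000

Euler on (x_1,x_2): x_1_{n+1} = x_1_n + h·x_1', x_2_{n+1} = x_2_n + h·x_2'.
0.000000: (0.730000, -1.300000); f=(-1.300000, 0.233600) → (0.301000, -1.222912)
0.330000: (0.301000, -1.222912); f=(-0.823612, -0.233680) → (0.029208, -1.300026)
(x_1(0.66), x_2(0.66)) ≈ (0.0292, -1.3000)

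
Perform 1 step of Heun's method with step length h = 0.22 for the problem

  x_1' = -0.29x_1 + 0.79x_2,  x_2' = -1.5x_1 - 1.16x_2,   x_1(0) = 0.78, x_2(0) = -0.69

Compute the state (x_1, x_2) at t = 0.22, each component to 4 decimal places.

0.6087, -0.7329

Heun on (x_1,x_2): k1 = f(t_n, state_n); k2 = f(t_n + h, state_n + h·k1); state_{n+1} = state_n + (h/2)·(k1 + k2).
0.000000: (0.780000, -0.690000)
  k1 = (-0.771300, -0.369600)
  predictor → (0.610314, -0.771312)
  k2 = (-0.786328, -0.020749)
  → (0.608661, -0.732938)
(x_1(0.22), x_2(0.22)) ≈ (0.6087, -0.7329)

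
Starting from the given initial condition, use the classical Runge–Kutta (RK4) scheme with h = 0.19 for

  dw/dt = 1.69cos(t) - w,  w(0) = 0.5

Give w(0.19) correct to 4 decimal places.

RK4: k1 = f(t_n, w_n); k2 = f(t_n + h/2, w_n + (h/2)·k1); k3 = f(t_n + h/2, w_n + (h/2)·k2); k4 = f(t_n + h, w_n + h·k3); w_{n+1} = w_n + (h/6)·(k1 + 2k2 + 2k3 + k4).
t=0.000000, w=0.500000:
  k1 = f(0.000000, 0.500000) = 1.190000
  k2 = f(0.095000, 0.613050) = 1.069330
  k3 = f(0.095000, 0.601586) = 1.080793
  k4 = f(0.190000, 0.705351) = 0.954236
  w ← 0.500000 + (0.19/6)·(k1 + 2k2 + 2k3 + k4) = 0.704075
w(0.19) ≈ 0.7041

0.7041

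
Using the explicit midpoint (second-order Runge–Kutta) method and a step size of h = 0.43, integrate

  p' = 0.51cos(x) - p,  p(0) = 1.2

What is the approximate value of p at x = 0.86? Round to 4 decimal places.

Midpoint: k1 = f(x_n, p_n); k2 = f(x_n + h/2, p_n + (h/2)·k1); p_{n+1} = p_n + h·k2.
x=0.000000, p=1.200000:
  k1 = f(0.000000, 1.200000) = -0.690000
  k2 = f(0.215000, 1.051650) = -0.553392
  p ← 1.200000 + 0.43·(-0.553392) = 0.962041
x=0.430000, p=0.962041:
  k1 = f(0.430000, 0.962041) = -0.498469
  k2 = f(0.645000, 0.854871) = -0.447330
  p ← 0.962041 + 0.43·(-0.447330) = 0.769690
p(0.86) ≈ 0.7697

0.7697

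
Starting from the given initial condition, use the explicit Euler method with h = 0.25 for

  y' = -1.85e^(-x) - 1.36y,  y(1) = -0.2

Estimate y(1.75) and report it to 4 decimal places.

Euler: y_{n+1} = y_n + h·f(x_n, y_n).
x=1.000000, y=-0.200000: f=-0.408577 → y ← -0.200000 + 0.25·(-0.408577) = -0.302144
x=1.250000, y=-0.302144: f=-0.119118 → y ← -0.302144 + 0.25·(-0.119118) = -0.331924
x=1.500000, y=-0.331924: f=0.038625 → y ← -0.331924 + 0.25·0.038625 = -0.322267
y(1.75) ≈ -0.3223

-0.3223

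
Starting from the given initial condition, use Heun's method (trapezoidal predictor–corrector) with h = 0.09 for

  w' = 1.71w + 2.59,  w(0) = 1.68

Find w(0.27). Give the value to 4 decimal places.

Heun: k1 = f(x_n, w_n); k2 = f(x_n + h, w_n + h·k1); w_{n+1} = w_n + (h/2)·(k1 + k2).
x=0.000000, w=1.680000:
  k1 = f(0.000000, 1.680000) = 5.462800
  k2 = f(0.090000, 2.171652) = 6.303525
  w ← 1.680000 + (0.09/2)·(5.462800 + 6.303525) = 2.209485
x=0.090000, w=2.209485:
  k1 = f(0.090000, 2.209485) = 6.368219
  k2 = f(0.180000, 2.782624) = 7.348288
  w ← 2.209485 + (0.09/2)·(6.368219 + 7.348288) = 2.826727
x=0.180000, w=2.826727:
  k1 = f(0.180000, 2.826727) = 7.423704
  k2 = f(0.270000, 3.494861) = 8.566212
  w ← 2.826727 + (0.09/2)·(7.423704 + 8.566212) = 3.546274
w(0.27) ≈ 3.5463

3.5463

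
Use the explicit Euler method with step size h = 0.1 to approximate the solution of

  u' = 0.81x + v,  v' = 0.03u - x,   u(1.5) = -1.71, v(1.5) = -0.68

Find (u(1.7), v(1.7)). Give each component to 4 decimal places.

-1.6104, -1.0001

Euler on (u,v): u_{n+1} = u_n + h·u', v_{n+1} = v_n + h·v'.
1.500000: (-1.710000, -0.680000); f=(0.535000, -1.551300) → (-1.656500, -0.835130)
1.600000: (-1.656500, -0.835130); f=(0.460870, -1.649695) → (-1.610413, -1.000100)
(u(1.7), v(1.7)) ≈ (-1.6104, -1.0001)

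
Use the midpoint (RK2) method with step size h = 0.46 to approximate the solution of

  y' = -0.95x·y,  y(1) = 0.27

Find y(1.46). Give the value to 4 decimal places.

0.1566

Midpoint: k1 = f(x_n, y_n); k2 = f(x_n + h/2, y_n + (h/2)·k1); y_{n+1} = y_n + h·k2.
x=1.000000, y=0.270000:
  k1 = f(1.000000, 0.270000) = -0.256500
  k2 = f(1.230000, 0.211005) = -0.246559
  y ← 0.270000 + 0.46·(-0.246559) = 0.156583
y(1.46) ≈ 0.1566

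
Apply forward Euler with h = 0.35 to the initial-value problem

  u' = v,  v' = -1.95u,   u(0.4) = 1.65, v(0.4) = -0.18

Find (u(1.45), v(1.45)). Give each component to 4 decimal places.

Euler on (u,v): u_{n+1} = u_n + h·u', v_{n+1} = v_n + h·v'.
0.400000: (1.650000, -0.180000); f=(-0.180000, -3.217500) → (1.587000, -1.306125)
0.750000: (1.587000, -1.306125); f=(-1.306125, -3.094650) → (1.129856, -2.389252)
1.100000: (1.129856, -2.389252); f=(-2.389252, -2.203220) → (0.293618, -3.160379)
(u(1.45), v(1.45)) ≈ (0.2936, -3.1604)

0.2936, -3.1604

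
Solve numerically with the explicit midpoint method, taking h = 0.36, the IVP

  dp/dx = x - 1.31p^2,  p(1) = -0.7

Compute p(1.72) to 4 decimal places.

Midpoint: k1 = f(x_n, p_n); k2 = f(x_n + h/2, p_n + (h/2)·k1); p_{n+1} = p_n + h·k2.
x=1.000000, p=-0.700000:
  k1 = f(1.000000, -0.700000) = 0.358100
  k2 = f(1.180000, -0.635542) = 0.650873
  p ← -0.700000 + 0.36·0.650873 = -0.465686
x=1.360000, p=-0.465686:
  k1 = f(1.360000, -0.465686) = 1.075909
  k2 = f(1.540000, -0.272022) = 1.443065
  p ← -0.465686 + 0.36·1.443065 = 0.053818
p(1.72) ≈ 0.0538

0.0538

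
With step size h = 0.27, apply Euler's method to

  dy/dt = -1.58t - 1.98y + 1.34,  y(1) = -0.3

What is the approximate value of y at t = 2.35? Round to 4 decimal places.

-0.8082

Euler: y_{n+1} = y_n + h·f(t_n, y_n).
t=1.000000, y=-0.300000: f=0.354000 → y ← -0.300000 + 0.27·0.354000 = -0.204420
t=1.270000, y=-0.204420: f=-0.261848 → y ← -0.204420 + 0.27·(-0.261848) = -0.275119
t=1.540000, y=-0.275119: f=-0.548464 → y ← -0.275119 + 0.27·(-0.548464) = -0.423204
t=1.810000, y=-0.423204: f=-0.681855 → y ← -0.423204 + 0.27·(-0.681855) = -0.607305
t=2.080000, y=-0.607305: f=-0.743935 → y ← -0.607305 + 0.27·(-0.743935) = -0.808168
y(2.35) ≈ -0.8082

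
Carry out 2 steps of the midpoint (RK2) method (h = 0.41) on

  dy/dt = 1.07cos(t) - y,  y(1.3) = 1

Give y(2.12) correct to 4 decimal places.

0.3220

Midpoint: k1 = f(t_n, y_n); k2 = f(t_n + h/2, y_n + (h/2)·k1); y_{n+1} = y_n + h·k2.
t=1.300000, y=1.000000:
  k1 = f(1.300000, 1.000000) = -0.713776
  k2 = f(1.505000, 0.853676) = -0.783325
  y ← 1.000000 + 0.41·(-0.783325) = 0.678837
t=1.710000, y=0.678837:
  k1 = f(1.710000, 0.678837) = -0.827304
  k2 = f(1.915000, 0.509240) = -0.870308
  y ← 0.678837 + 0.41·(-0.870308) = 0.322011
y(2.12) ≈ 0.3220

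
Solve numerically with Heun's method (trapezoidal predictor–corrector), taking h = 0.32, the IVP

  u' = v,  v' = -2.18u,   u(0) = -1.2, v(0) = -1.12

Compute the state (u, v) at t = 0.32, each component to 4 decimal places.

Heun on (u,v): k1 = f(t_n, state_n); k2 = f(t_n + h, state_n + h·k1); state_{n+1} = state_n + (h/2)·(k1 + k2).
0.000000: (-1.200000, -1.120000)
  k1 = (-1.120000, 2.616000)
  predictor → (-1.558400, -0.282880)
  k2 = (-0.282880, 3.397312)
  → (-1.424461, -0.157870)
(u(0.32), v(0.32)) ≈ (-1.4245, -0.1579)

-1.4245, -0.1579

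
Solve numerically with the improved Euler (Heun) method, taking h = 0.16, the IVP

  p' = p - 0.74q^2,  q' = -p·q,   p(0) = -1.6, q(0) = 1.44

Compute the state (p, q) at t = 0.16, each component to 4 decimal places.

-2.2125, 1.9284

Heun on (p,q): k1 = f(t_n, state_n); k2 = f(t_n + h, state_n + h·k1); state_{n+1} = state_n + (h/2)·(k1 + k2).
0.000000: (-1.600000, 1.440000)
  k1 = (-3.134464, 2.304000)
  predictor → (-2.101514, 1.808640)
  k2 = (-4.522186, 3.800883)
  → (-2.212532, 1.928391)
(p(0.16), q(0.16)) ≈ (-2.2125, 1.9284)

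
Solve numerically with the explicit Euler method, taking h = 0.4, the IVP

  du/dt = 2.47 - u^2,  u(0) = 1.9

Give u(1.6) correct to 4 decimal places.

1.5734

Euler: u_{n+1} = u_n + h·f(t_n, u_n).
t=0.000000, u=1.900000: f=-1.140000 → u ← 1.900000 + 0.4·(-1.140000) = 1.444000
t=0.400000, u=1.444000: f=0.384864 → u ← 1.444000 + 0.4·0.384864 = 1.597946
t=0.800000, u=1.597946: f=-0.083430 → u ← 1.597946 + 0.4·(-0.083430) = 1.564574
t=1.200000, u=1.564574: f=0.022110 → u ← 1.564574 + 0.4·0.022110 = 1.573417
u(1.6) ≈ 1.5734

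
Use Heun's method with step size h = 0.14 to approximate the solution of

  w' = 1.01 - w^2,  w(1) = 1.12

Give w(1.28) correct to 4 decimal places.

1.0696

Heun: k1 = f(s_n, w_n); k2 = f(s_n + h, w_n + h·k1); w_{n+1} = w_n + (h/2)·(k1 + k2).
s=1.000000, w=1.120000:
  k1 = f(1.000000, 1.120000) = -0.244400
  k2 = f(1.140000, 1.085784) = -0.168927
  w ← 1.120000 + (0.14/2)·(-0.244400 + (-0.168927)) = 1.091067
s=1.140000, w=1.091067:
  k1 = f(1.140000, 1.091067) = -0.180427
  k2 = f(1.280000, 1.065807) = -0.125945
  w ← 1.091067 + (0.14/2)·(-0.180427 + (-0.125945)) = 1.069621
w(1.28) ≈ 1.0696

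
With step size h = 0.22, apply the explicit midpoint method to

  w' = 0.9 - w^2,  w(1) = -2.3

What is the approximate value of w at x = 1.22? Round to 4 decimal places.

Midpoint: k1 = f(x_n, w_n); k2 = f(x_n + h/2, w_n + (h/2)·k1); w_{n+1} = w_n + h·k2.
x=1.000000, w=-2.300000:
  k1 = f(1.000000, -2.300000) = -4.390000
  k2 = f(1.110000, -2.782900) = -6.844532
  w ← -2.300000 + 0.22·(-6.844532) = -3.805797
w(1.22) ≈ -3.8058

-3.8058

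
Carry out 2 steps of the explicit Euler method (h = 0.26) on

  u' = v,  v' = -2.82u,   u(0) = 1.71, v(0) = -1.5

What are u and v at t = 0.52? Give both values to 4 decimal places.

0.6040, -3.7216

Euler on (u,v): u_{n+1} = u_n + h·u', v_{n+1} = v_n + h·v'.
0.000000: (1.710000, -1.500000); f=(-1.500000, -4.822200) → (1.320000, -2.753772)
0.260000: (1.320000, -2.753772); f=(-2.753772, -3.722400) → (0.604019, -3.721596)
(u(0.52), v(0.52)) ≈ (0.6040, -3.7216)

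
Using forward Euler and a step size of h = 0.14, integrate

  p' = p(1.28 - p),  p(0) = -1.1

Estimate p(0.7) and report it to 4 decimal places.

Euler: p_{n+1} = p_n + h·f(x_n, p_n).
x=0.000000, p=-1.100000: f=-2.618000 → p ← -1.100000 + 0.14·(-2.618000) = -1.466520
x=0.140000, p=-1.466520: f=-4.027827 → p ← -1.466520 + 0.14·(-4.027827) = -2.030416
x=0.280000, p=-2.030416: f=-6.721520 → p ← -2.030416 + 0.14·(-6.721520) = -2.971429
x=0.420000, p=-2.971429: f=-12.632816 → p ← -2.971429 + 0.14·(-12.632816) = -4.740023
x=0.560000, p=-4.740023: f=-28.535045 → p ← -4.740023 + 0.14·(-28.535045) = -8.734929
p(0.7) ≈ -8.7349

-8.7349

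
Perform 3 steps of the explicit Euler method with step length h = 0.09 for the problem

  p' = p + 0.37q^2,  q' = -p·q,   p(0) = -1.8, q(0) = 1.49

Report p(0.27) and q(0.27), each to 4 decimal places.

Euler on (p,q): p_{n+1} = p_n + h·p', q_{n+1} = q_n + h·q'.
0.000000: (-1.800000, 1.490000); f=(-0.978563, 2.682000) → (-1.888071, 1.731380)
0.090000: (-1.888071, 1.731380); f=(-0.778930, 3.268968) → (-1.958174, 2.025587)
0.180000: (-1.958174, 2.025587); f=(-0.440063, 3.966453) → (-1.997780, 2.382568)
(p(0.27), q(0.27)) ≈ (-1.9978, 2.3826)

-1.9978, 2.3826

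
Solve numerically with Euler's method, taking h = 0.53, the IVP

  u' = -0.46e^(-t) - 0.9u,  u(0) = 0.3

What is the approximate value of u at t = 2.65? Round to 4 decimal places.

-0.1054

Euler: u_{n+1} = u_n + h·f(t_n, u_n).
t=0.000000, u=0.300000: f=-0.730000 → u ← 0.300000 + 0.53·(-0.730000) = -0.086900
t=0.530000, u=-0.086900: f=-0.192548 → u ← -0.086900 + 0.53·(-0.192548) = -0.188951
t=1.060000, u=-0.188951: f=0.010686 → u ← -0.188951 + 0.53·0.010686 = -0.183287
t=1.590000, u=-0.183287: f=0.071153 → u ← -0.183287 + 0.53·0.071153 = -0.145576
t=2.120000, u=-0.145576: f=0.075804 → u ← -0.145576 + 0.53·0.075804 = -0.105400
u(2.65) ≈ -0.1054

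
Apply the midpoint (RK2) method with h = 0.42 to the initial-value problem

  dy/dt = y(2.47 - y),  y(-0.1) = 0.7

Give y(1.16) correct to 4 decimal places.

Midpoint: k1 = f(t_n, y_n); k2 = f(t_n + h/2, y_n + (h/2)·k1); y_{n+1} = y_n + h·k2.
t=-0.100000, y=0.700000:
  k1 = f(-0.100000, 0.700000) = 1.239000
  k2 = f(0.110000, 0.960190) = 1.449704
  y ← 0.700000 + 0.42·1.449704 = 1.308876
t=0.320000, y=1.308876:
  k1 = f(0.320000, 1.308876) = 1.519767
  k2 = f(0.530000, 1.628027) = 1.370755
  y ← 1.308876 + 0.42·1.370755 = 1.884593
t=0.740000, y=1.884593:
  k1 = f(0.740000, 1.884593) = 1.103254
  k2 = f(0.950000, 2.116276) = 0.748577
  y ← 1.884593 + 0.42·0.748577 = 2.198995
y(1.16) ≈ 2.1990

2.1990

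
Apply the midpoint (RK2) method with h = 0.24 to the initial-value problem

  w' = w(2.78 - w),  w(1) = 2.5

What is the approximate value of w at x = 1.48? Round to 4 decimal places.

2.6912

Midpoint: k1 = f(x_n, w_n); k2 = f(x_n + h/2, w_n + (h/2)·k1); w_{n+1} = w_n + h·k2.
x=1.000000, w=2.500000:
  k1 = f(1.000000, 2.500000) = 0.700000
  k2 = f(1.120000, 2.584000) = 0.506464
  w ← 2.500000 + 0.24·0.506464 = 2.621551
x=1.240000, w=2.621551:
  k1 = f(1.240000, 2.621551) = 0.415381
  k2 = f(1.360000, 2.671397) = 0.290121
  w ← 2.621551 + 0.24·0.290121 = 2.691181
w(1.48) ≈ 2.6912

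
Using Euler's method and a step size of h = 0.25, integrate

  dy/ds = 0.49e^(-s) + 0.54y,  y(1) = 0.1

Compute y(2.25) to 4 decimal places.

Euler: y_{n+1} = y_n + h·f(s_n, y_n).
s=1.000000, y=0.100000: f=0.234261 → y ← 0.100000 + 0.25·0.234261 = 0.158565
s=1.250000, y=0.158565: f=0.226013 → y ← 0.158565 + 0.25·0.226013 = 0.215068
s=1.500000, y=0.215068: f=0.225471 → y ← 0.215068 + 0.25·0.225471 = 0.271436
s=1.750000, y=0.271436: f=0.231725 → y ← 0.271436 + 0.25·0.231725 = 0.329367
s=2.000000, y=0.329367: f=0.244173 → y ← 0.329367 + 0.25·0.244173 = 0.390410
y(2.25) ≈ 0.3904

0.3904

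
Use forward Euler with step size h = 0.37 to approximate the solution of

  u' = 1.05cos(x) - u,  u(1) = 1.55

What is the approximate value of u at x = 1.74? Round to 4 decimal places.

0.8249

Euler: u_{n+1} = u_n + h·f(x_n, u_n).
x=1.000000, u=1.550000: f=-0.982683 → u ← 1.550000 + 0.37·(-0.982683) = 1.186407
x=1.370000, u=1.186407: f=-0.976985 → u ← 1.186407 + 0.37·(-0.976985) = 0.824923
u(1.74) ≈ 0.8249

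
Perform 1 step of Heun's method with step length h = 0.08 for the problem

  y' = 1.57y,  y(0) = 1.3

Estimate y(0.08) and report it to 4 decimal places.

Heun: k1 = f(x_n, y_n); k2 = f(x_n + h, y_n + h·k1); y_{n+1} = y_n + (h/2)·(k1 + k2).
x=0.000000, y=1.300000:
  k1 = f(0.000000, 1.300000) = 2.041000
  k2 = f(0.080000, 1.463280) = 2.297350
  y ← 1.300000 + (0.08/2)·(2.041000 + 2.297350) = 1.473534
y(0.08) ≈ 1.4735

1.4735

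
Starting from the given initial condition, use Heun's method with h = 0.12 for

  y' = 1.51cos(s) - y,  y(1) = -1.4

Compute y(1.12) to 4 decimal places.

-1.1595

Heun: k1 = f(s_n, y_n); k2 = f(s_n + h, y_n + h·k1); y_{n+1} = y_n + (h/2)·(k1 + k2).
s=1.000000, y=-1.400000:
  k1 = f(1.000000, -1.400000) = 2.215856
  k2 = f(1.120000, -1.134097) = 1.791978
  y ← -1.400000 + (0.12/2)·(2.215856 + 1.791978) = -1.159530
y(1.12) ≈ -1.1595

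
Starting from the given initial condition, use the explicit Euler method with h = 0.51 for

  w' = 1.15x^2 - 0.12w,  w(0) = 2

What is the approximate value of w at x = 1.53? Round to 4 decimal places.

2.4082

Euler: w_{n+1} = w_n + h·f(x_n, w_n).
x=0.000000, w=2.000000: f=-0.240000 → w ← 2.000000 + 0.51·(-0.240000) = 1.877600
x=0.510000, w=1.877600: f=0.073803 → w ← 1.877600 + 0.51·0.073803 = 1.915240
x=1.020000, w=1.915240: f=0.966631 → w ← 1.915240 + 0.51·0.966631 = 2.408221
w(1.53) ≈ 2.4082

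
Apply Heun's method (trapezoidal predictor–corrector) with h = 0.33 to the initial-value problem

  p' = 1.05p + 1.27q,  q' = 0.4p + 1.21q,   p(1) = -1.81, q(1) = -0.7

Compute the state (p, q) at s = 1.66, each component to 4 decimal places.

Heun on (p,q): k1 = f(s_n, state_n); k2 = f(s_n + h, state_n + h·k1); state_{n+1} = state_n + (h/2)·(k1 + k2).
1.000000: (-1.810000, -0.700000)
  k1 = (-2.789500, -1.571000)
  predictor → (-2.730535, -1.218430)
  k2 = (-4.414468, -2.566514)
  → (-2.998655, -1.382690)
1.330000: (-2.998655, -1.382690)
  k1 = (-4.904604, -2.872517)
  predictor → (-4.617174, -2.330620)
  k2 = (-7.807920, -4.666920)
  → (-5.096221, -2.626697)
(p(1.66), q(1.66)) ≈ (-5.0962, -2.6267)

-5.0962, -2.6267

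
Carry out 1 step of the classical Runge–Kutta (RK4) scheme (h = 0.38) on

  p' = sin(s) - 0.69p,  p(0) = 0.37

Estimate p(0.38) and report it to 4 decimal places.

0.3501

RK4: k1 = f(s_n, p_n); k2 = f(s_n + h/2, p_n + (h/2)·k1); k3 = f(s_n + h/2, p_n + (h/2)·k2); k4 = f(s_n + h, p_n + h·k3); p_{n+1} = p_n + (h/6)·(k1 + 2k2 + 2k3 + k4).
s=0.000000, p=0.370000:
  k1 = f(0.000000, 0.370000) = -0.255300
  k2 = f(0.190000, 0.321493) = -0.032971
  k3 = f(0.190000, 0.363735) = -0.062119
  k4 = f(0.380000, 0.346395) = 0.131908
  p ← 0.370000 + (0.38/6)·(k1 + 2k2 + 2k3 + k4) = 0.350140
p(0.38) ≈ 0.3501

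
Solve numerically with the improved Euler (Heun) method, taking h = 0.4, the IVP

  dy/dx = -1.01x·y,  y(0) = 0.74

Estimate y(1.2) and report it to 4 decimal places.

Heun: k1 = f(x_n, y_n); k2 = f(x_n + h, y_n + h·k1); y_{n+1} = y_n + (h/2)·(k1 + k2).
x=0.000000, y=0.740000:
  k1 = f(0.000000, 0.740000) = 0.000000
  k2 = f(0.400000, 0.740000) = -0.298960
  y ← 0.740000 + (0.4/2)·(0.000000 + (-0.298960)) = 0.680208
x=0.400000, y=0.680208:
  k1 = f(0.400000, 0.680208) = -0.274804
  k2 = f(0.800000, 0.570286) = -0.460791
  y ← 0.680208 + (0.4/2)·(-0.274804 + (-0.460791)) = 0.533089
x=0.800000, y=0.533089:
  k1 = f(0.800000, 0.533089) = -0.430736
  k2 = f(1.200000, 0.360795) = -0.437283
  y ← 0.533089 + (0.4/2)·(-0.430736 + (-0.437283)) = 0.359485
y(1.2) ≈ 0.3595

0.3595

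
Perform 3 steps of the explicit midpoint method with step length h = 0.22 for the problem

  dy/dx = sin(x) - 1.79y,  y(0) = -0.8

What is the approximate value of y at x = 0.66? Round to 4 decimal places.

Midpoint: k1 = f(x_n, y_n); k2 = f(x_n + h/2, y_n + (h/2)·k1); y_{n+1} = y_n + h·k2.
x=0.000000, y=-0.800000:
  k1 = f(0.000000, -0.800000) = 1.432000
  k2 = f(0.110000, -0.642480) = 1.259818
  y ← -0.800000 + 0.22·1.259818 = -0.522840
x=0.220000, y=-0.522840:
  k1 = f(0.220000, -0.522840) = 1.154113
  k2 = f(0.330000, -0.395888) = 1.032682
  y ← -0.522840 + 0.22·1.032682 = -0.295650
x=0.440000, y=-0.295650:
  k1 = f(0.440000, -0.295650) = 0.955153
  k2 = f(0.550000, -0.190583) = 0.863831
  y ← -0.295650 + 0.22·0.863831 = -0.105607
y(0.66) ≈ -0.1056

-0.1056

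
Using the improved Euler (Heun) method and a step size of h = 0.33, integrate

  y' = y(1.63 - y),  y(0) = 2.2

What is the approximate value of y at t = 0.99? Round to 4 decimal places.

1.7374

Heun: k1 = f(t_n, y_n); k2 = f(t_n + h, y_n + h·k1); y_{n+1} = y_n + (h/2)·(k1 + k2).
t=0.000000, y=2.200000:
  k1 = f(0.000000, 2.200000) = -1.254000
  k2 = f(0.330000, 1.786180) = -0.278966
  y ← 2.200000 + (0.33/2)·(-1.254000 + (-0.278966)) = 1.947061
t=0.330000, y=1.947061:
  k1 = f(0.330000, 1.947061) = -0.617336
  k2 = f(0.660000, 1.743340) = -0.197590
  y ← 1.947061 + (0.33/2)·(-0.617336 + (-0.197590)) = 1.812598
t=0.660000, y=1.812598:
  k1 = f(0.660000, 1.812598) = -0.330977
  k2 = f(0.990000, 1.703376) = -0.124986
  y ← 1.812598 + (0.33/2)·(-0.330977 + (-0.124986)) = 1.737364
y(0.99) ≈ 1.7374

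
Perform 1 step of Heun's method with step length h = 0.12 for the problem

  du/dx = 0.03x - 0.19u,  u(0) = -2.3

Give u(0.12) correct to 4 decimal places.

Heun: k1 = f(x_n, u_n); k2 = f(x_n + h, u_n + h·k1); u_{n+1} = u_n + (h/2)·(k1 + k2).
x=0.000000, u=-2.300000:
  k1 = f(0.000000, -2.300000) = 0.437000
  k2 = f(0.120000, -2.247560) = 0.430636
  u ← -2.300000 + (0.12/2)·(0.437000 + 0.430636) = -2.247942
u(0.12) ≈ -2.2479

-2.2479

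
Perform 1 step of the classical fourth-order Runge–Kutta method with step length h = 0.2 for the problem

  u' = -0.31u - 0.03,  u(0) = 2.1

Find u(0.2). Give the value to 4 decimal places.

RK4: k1 = f(x_n, u_n); k2 = f(x_n + h/2, u_n + (h/2)·k1); k3 = f(x_n + h/2, u_n + (h/2)·k2); k4 = f(x_n + h, u_n + h·k3); u_{n+1} = u_n + (h/6)·(k1 + 2k2 + 2k3 + k4).
x=0.000000, u=2.100000:
  k1 = f(0.000000, 2.100000) = -0.681000
  k2 = f(0.100000, 2.031900) = -0.659889
  k3 = f(0.100000, 2.034011) = -0.660543
  k4 = f(0.200000, 1.967891) = -0.640046
  u ← 2.100000 + (0.2/6)·(k1 + 2k2 + 2k3 + k4) = 1.967936
u(0.2) ≈ 1.9679

1.9679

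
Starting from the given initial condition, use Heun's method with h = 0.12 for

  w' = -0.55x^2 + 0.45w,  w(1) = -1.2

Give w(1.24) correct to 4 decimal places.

-1.5116

Heun: k1 = f(x_n, w_n); k2 = f(x_n + h, w_n + h·k1); w_{n+1} = w_n + (h/2)·(k1 + k2).
x=1.000000, w=-1.200000:
  k1 = f(1.000000, -1.200000) = -1.090000
  k2 = f(1.120000, -1.330800) = -1.288780
  w ← -1.200000 + (0.12/2)·(-1.090000 + (-1.288780)) = -1.342727
x=1.120000, w=-1.342727:
  k1 = f(1.120000, -1.342727) = -1.294147
  k2 = f(1.240000, -1.498024) = -1.519791
  w ← -1.342727 + (0.12/2)·(-1.294147 + (-1.519791)) = -1.511563
w(1.24) ≈ -1.5116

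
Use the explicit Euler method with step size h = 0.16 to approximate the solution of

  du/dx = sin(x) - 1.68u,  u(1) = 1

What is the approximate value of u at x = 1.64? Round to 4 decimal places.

Euler: u_{n+1} = u_n + h·f(x_n, u_n).
x=1.000000, u=1.000000: f=-0.838529 → u ← 1.000000 + 0.16·(-0.838529) = 0.865835
x=1.160000, u=0.865835: f=-0.537800 → u ← 0.865835 + 0.16·(-0.537800) = 0.779787
x=1.320000, u=0.779787: f=-0.341328 → u ← 0.779787 + 0.16·(-0.341328) = 0.725175
x=1.480000, u=0.725175: f=-0.222413 → u ← 0.725175 + 0.16·(-0.222413) = 0.689589
u(1.64) ≈ 0.6896

0.6896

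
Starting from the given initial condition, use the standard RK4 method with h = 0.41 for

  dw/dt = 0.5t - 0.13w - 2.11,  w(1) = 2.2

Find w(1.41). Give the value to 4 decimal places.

1.4843

RK4: k1 = f(t_n, w_n); k2 = f(t_n + h/2, w_n + (h/2)·k1); k3 = f(t_n + h/2, w_n + (h/2)·k2); k4 = f(t_n + h, w_n + h·k3); w_{n+1} = w_n + (h/6)·(k1 + 2k2 + 2k3 + k4).
t=1.000000, w=2.200000:
  k1 = f(1.000000, 2.200000) = -1.896000
  k2 = f(1.205000, 1.811320) = -1.742972
  k3 = f(1.205000, 1.842691) = -1.747050
  k4 = f(1.410000, 1.483710) = -1.597882
  w ← 2.200000 + (0.41/6)·(k1 + 2k2 + 2k3 + k4) = 1.484282
w(1.41) ≈ 1.4843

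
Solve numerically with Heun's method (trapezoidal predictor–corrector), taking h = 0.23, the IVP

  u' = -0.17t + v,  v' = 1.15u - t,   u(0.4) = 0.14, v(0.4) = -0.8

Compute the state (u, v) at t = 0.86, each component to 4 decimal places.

Heun on (u,v): k1 = f(t_n, state_n); k2 = f(t_n + h, state_n + h·k1); state_{n+1} = state_n + (h/2)·(k1 + k2).
0.400000: (0.140000, -0.800000)
  k1 = (-0.868000, -0.239000)
  predictor → (-0.059640, -0.854970)
  k2 = (-0.962070, -0.698586)
  → (-0.070458, -0.907822)
0.630000: (-0.070458, -0.907822)
  k1 = (-1.014922, -0.711027)
  predictor → (-0.303890, -1.071359)
  k2 = (-1.217559, -1.209474)
  → (-0.327193, -1.128680)
(u(0.86), v(0.86)) ≈ (-0.3272, -1.1287)

-0.3272, -1.1287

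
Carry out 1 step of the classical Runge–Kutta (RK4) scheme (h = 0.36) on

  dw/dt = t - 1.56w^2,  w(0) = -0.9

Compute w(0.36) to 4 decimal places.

-1.6930

RK4: k1 = f(t_n, w_n); k2 = f(t_n + h/2, w_n + (h/2)·k1); k3 = f(t_n + h/2, w_n + (h/2)·k2); k4 = f(t_n + h, w_n + h·k3); w_{n+1} = w_n + (h/6)·(k1 + 2k2 + 2k3 + k4).
t=0.000000, w=-0.900000:
  k1 = f(0.000000, -0.900000) = -1.263600
  k2 = f(0.180000, -1.127448) = -1.802977
  k3 = f(0.180000, -1.224536) = -2.159201
  k4 = f(0.360000, -1.677312) = -4.028868
  w ← -0.900000 + (0.36/6)·(k1 + 2k2 + 2k3 + k4) = -1.693009
w(0.36) ≈ -1.6930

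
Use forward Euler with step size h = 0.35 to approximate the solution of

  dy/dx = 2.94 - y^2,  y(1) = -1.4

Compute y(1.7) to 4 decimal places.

-0.4190

Euler: y_{n+1} = y_n + h·f(x_n, y_n).
x=1.000000, y=-1.400000: f=0.980000 → y ← -1.400000 + 0.35·0.980000 = -1.057000
x=1.350000, y=-1.057000: f=1.822751 → y ← -1.057000 + 0.35·1.822751 = -0.419037
y(1.7) ≈ -0.4190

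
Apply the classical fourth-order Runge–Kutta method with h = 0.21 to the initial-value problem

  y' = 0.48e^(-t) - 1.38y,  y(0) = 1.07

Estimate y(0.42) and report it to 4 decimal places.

0.7218

RK4: k1 = f(t_n, y_n); k2 = f(t_n + h/2, y_n + (h/2)·k1); k3 = f(t_n + h/2, y_n + (h/2)·k2); k4 = f(t_n + h, y_n + h·k3); y_{n+1} = y_n + (h/6)·(k1 + 2k2 + 2k3 + k4).
t=0.000000, y=1.070000:
  k1 = f(0.000000, 1.070000) = -0.996600
  k2 = f(0.105000, 0.965357) = -0.900037
  k3 = f(0.105000, 0.975496) = -0.914029
  k4 = f(0.210000, 0.878054) = -0.822634
  y ← 1.070000 + (0.21/6)·(k1 + 2k2 + 2k3 + k4) = 0.879342
t=0.210000, y=0.879342:
  k1 = f(0.210000, 0.879342) = -0.824412
  k2 = f(0.315000, 0.792779) = -0.743736
  k3 = f(0.315000, 0.801250) = -0.755426
  k4 = f(0.420000, 0.720703) = -0.679187
  y ← 0.879342 + (0.21/6)·(k1 + 2k2 + 2k3 + k4) = 0.721775
y(0.42) ≈ 0.7218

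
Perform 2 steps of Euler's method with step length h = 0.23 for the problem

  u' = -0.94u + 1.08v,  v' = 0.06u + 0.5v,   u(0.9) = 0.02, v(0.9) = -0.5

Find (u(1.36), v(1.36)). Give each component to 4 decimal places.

Euler on (u,v): u_{n+1} = u_n + h·u', v_{n+1} = v_n + h·v'.
0.900000: (0.020000, -0.500000); f=(-0.558800, -0.248800) → (-0.108524, -0.557224)
1.130000: (-0.108524, -0.557224); f=(-0.499789, -0.285123) → (-0.223476, -0.622802)
(u(1.36), v(1.36)) ≈ (-0.2235, -0.6228)

-0.2235, -0.6228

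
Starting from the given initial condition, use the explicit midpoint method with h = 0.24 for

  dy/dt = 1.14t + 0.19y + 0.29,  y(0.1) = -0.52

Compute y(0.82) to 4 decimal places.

0.0232

Midpoint: k1 = f(t_n, y_n); k2 = f(t_n + h/2, y_n + (h/2)·k1); y_{n+1} = y_n + h·k2.
t=0.100000, y=-0.520000:
  k1 = f(0.100000, -0.520000) = 0.305200
  k2 = f(0.220000, -0.483376) = 0.448959
  y ← -0.520000 + 0.24·0.448959 = -0.412250
t=0.340000, y=-0.412250:
  k1 = f(0.340000, -0.412250) = 0.599273
  k2 = f(0.460000, -0.340337) = 0.749736
  y ← -0.412250 + 0.24·0.749736 = -0.232313
t=0.580000, y=-0.232313:
  k1 = f(0.580000, -0.232313) = 0.907060
  k2 = f(0.700000, -0.123466) = 1.064541
  y ← -0.232313 + 0.24·1.064541 = 0.023177
y(0.82) ≈ 0.0232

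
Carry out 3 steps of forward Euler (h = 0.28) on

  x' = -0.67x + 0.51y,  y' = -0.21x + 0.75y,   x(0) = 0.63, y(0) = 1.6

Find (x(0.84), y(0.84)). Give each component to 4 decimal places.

Euler on (x,y): x_{n+1} = x_n + h·x', y_{n+1} = y_n + h·y'.
0.000000: (0.630000, 1.600000); f=(0.393900, 1.067700) → (0.740292, 1.898956)
0.280000: (0.740292, 1.898956); f=(0.472472, 1.268756) → (0.872584, 2.254208)
0.560000: (0.872584, 2.254208); f=(0.565014, 1.507413) → (1.030788, 2.676283)
(x(0.84), y(0.84)) ≈ (1.0308, 2.6763)

1.0308, 2.6763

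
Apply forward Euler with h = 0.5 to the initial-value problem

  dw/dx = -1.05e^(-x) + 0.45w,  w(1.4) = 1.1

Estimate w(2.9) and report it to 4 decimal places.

Euler: w_{n+1} = w_n + h·f(x_n, w_n).
x=1.400000, w=1.100000: f=0.236073 → w ← 1.100000 + 0.5·0.236073 = 1.218037
x=1.900000, w=1.218037: f=0.391069 → w ← 1.218037 + 0.5·0.391069 = 1.413571
x=2.400000, w=1.413571: f=0.540853 → w ← 1.413571 + 0.5·0.540853 = 1.683998
w(2.9) ≈ 1.6840

1.6840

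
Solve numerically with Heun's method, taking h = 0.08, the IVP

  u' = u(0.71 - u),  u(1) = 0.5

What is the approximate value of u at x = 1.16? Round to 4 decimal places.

0.5164

Heun: k1 = f(x_n, u_n); k2 = f(x_n + h, u_n + h·k1); u_{n+1} = u_n + (h/2)·(k1 + k2).
x=1.000000, u=0.500000:
  k1 = f(1.000000, 0.500000) = 0.105000
  k2 = f(1.080000, 0.508400) = 0.102493
  u ← 0.500000 + (0.08/2)·(0.105000 + 0.102493) = 0.508300
x=1.080000, u=0.508300:
  k1 = f(1.080000, 0.508300) = 0.102524
  k2 = f(1.160000, 0.516502) = 0.099942
  u ← 0.508300 + (0.08/2)·(0.102524 + 0.099942) = 0.516398
u(1.16) ≈ 0.5164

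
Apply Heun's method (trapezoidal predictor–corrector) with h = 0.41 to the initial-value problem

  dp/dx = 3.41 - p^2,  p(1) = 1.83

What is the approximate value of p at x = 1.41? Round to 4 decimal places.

Heun: k1 = f(x_n, p_n); k2 = f(x_n + h, p_n + h·k1); p_{n+1} = p_n + (h/2)·(k1 + k2).
x=1.000000, p=1.830000:
  k1 = f(1.000000, 1.830000) = 0.061100
  k2 = f(1.410000, 1.855051) = -0.031214
  p ← 1.830000 + (0.41/2)·(0.061100 + (-0.031214)) = 1.836127
p(1.41) ≈ 1.8361

1.8361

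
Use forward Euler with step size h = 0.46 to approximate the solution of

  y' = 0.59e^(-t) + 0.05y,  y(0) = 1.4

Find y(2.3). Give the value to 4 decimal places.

2.2754

Euler: y_{n+1} = y_n + h·f(t_n, y_n).
t=0.000000, y=1.400000: f=0.660000 → y ← 1.400000 + 0.46·0.660000 = 1.703600
t=0.460000, y=1.703600: f=0.457637 → y ← 1.703600 + 0.46·0.457637 = 1.914113
t=0.920000, y=1.914113: f=0.330832 → y ← 1.914113 + 0.46·0.330832 = 2.066296
t=1.380000, y=2.066296: f=0.251746 → y ← 2.066296 + 0.46·0.251746 = 2.182099
t=1.840000, y=2.182099: f=0.202807 → y ← 2.182099 + 0.46·0.202807 = 2.275390
y(2.3) ≈ 2.2754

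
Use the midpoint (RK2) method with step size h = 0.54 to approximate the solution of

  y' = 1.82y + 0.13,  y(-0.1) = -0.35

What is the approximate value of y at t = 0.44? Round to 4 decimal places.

Midpoint: k1 = f(t_n, y_n); k2 = f(t_n + h/2, y_n + (h/2)·k1); y_{n+1} = y_n + h·k2.
t=-0.100000, y=-0.350000:
  k1 = f(-0.100000, -0.350000) = -0.507000
  k2 = f(0.170000, -0.486890) = -0.756140
  y ← -0.350000 + 0.54·(-0.756140) = -0.758315
y(0.44) ≈ -0.7583

-0.7583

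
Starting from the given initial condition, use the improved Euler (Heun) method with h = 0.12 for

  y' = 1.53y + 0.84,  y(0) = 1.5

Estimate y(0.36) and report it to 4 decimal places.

Heun: k1 = f(t_n, y_n); k2 = f(t_n + h, y_n + h·k1); y_{n+1} = y_n + (h/2)·(k1 + k2).
t=0.000000, y=1.500000:
  k1 = f(0.000000, 1.500000) = 3.135000
  k2 = f(0.120000, 1.876200) = 3.710586
  y ← 1.500000 + (0.12/2)·(3.135000 + 3.710586) = 1.910735
t=0.120000, y=1.910735:
  k1 = f(0.120000, 1.910735) = 3.763425
  k2 = f(0.240000, 2.362346) = 4.454390
  y ← 1.910735 + (0.12/2)·(3.763425 + 4.454390) = 2.403804
t=0.240000, y=2.403804:
  k1 = f(0.240000, 2.403804) = 4.517820
  k2 = f(0.360000, 2.945942) = 5.347292
  y ← 2.403804 + (0.12/2)·(4.517820 + 5.347292) = 2.995711
y(0.36) ≈ 2.9957

2.9957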